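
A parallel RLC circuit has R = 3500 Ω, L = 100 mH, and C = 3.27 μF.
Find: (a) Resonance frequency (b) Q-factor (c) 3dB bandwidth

Step 1 — Resonance: ω₀ = 1/√(LC) = 1/√(0.1·3.27e-06) = 1749 rad/s.
Step 2 — f₀ = ω₀/(2π) = 278.3 Hz.
Step 3 — Parallel Q: Q = R/(ω₀L) = 3500/(1749·0.1) = 20.01.
Step 4 — Bandwidth: Δω = ω₀/Q = 87.37 rad/s; BW = Δω/(2π) = 13.91 Hz.

(a) f₀ = 278.3 Hz  (b) Q = 20.01  (c) BW = 13.91 Hz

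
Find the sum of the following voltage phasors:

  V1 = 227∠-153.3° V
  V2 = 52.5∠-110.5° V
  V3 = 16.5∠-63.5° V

Step 1 — Convert each phasor to rectangular form:
  V1 = 227·(cos(-153.3°) + j·sin(-153.3°)) = -202.8 - j102 V
  V2 = 52.5·(cos(-110.5°) + j·sin(-110.5°)) = -18.39 - j49.18 V
  V3 = 16.5·(cos(-63.5°) + j·sin(-63.5°)) = 7.362 - j14.77 V
Step 2 — Sum components: V_total = -213.8 - j165.9 V.
Step 3 — Convert to polar: |V_total| = 270.7 V, ∠V_total = -142.2°.

V_total = 270.7∠-142.2° V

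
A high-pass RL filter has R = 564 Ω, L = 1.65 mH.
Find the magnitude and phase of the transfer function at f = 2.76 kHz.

Step 1 — Angular frequency: ω = 2π·2760 = 1.734e+04 rad/s.
Step 2 — Transfer function: H(jω) = jωL/(R + jωL).
Step 3 — Numerator jωL = j·28.61; denominator R + jωL = 564 + j28.61.
Step 4 — H = 0.002567 + j0.0506.
Step 5 — Magnitude: |H| = 0.05067 (-25.9 dB); phase: φ = 87.1°.

|H| = 0.05067 (-25.9 dB), φ = 87.1°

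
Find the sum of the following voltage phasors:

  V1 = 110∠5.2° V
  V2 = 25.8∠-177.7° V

Step 1 — Convert each phasor to rectangular form:
  V1 = 110·(cos(5.2°) + j·sin(5.2°)) = 109.5 + j9.97 V
  V2 = 25.8·(cos(-177.7°) + j·sin(-177.7°)) = -25.78 - j1.035 V
Step 2 — Sum components: V_total = 83.77 + j8.934 V.
Step 3 — Convert to polar: |V_total| = 84.24 V, ∠V_total = 6.1°.

V_total = 84.24∠6.1° V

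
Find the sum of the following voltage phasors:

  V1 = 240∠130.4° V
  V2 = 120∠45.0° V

Step 1 — Convert each phasor to rectangular form:
  V1 = 240·(cos(130.4°) + j·sin(130.4°)) = -155.5 + j182.8 V
  V2 = 120·(cos(45.0°) + j·sin(45.0°)) = 84.85 + j84.85 V
Step 2 — Sum components: V_total = -70.7 + j267.6 V.
Step 3 — Convert to polar: |V_total| = 276.8 V, ∠V_total = 104.8°.

V_total = 276.8∠104.8° V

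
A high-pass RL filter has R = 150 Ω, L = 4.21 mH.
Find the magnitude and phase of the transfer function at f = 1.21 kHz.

Step 1 — Angular frequency: ω = 2π·1210 = 7603 rad/s.
Step 2 — Transfer function: H(jω) = jωL/(R + jωL).
Step 3 — Numerator jωL = j·32.01; denominator R + jωL = 150 + j32.01.
Step 4 — H = 0.04355 + j0.2041.
Step 5 — Magnitude: |H| = 0.2087 (-13.6 dB); phase: φ = 78.0°.

|H| = 0.2087 (-13.6 dB), φ = 78.0°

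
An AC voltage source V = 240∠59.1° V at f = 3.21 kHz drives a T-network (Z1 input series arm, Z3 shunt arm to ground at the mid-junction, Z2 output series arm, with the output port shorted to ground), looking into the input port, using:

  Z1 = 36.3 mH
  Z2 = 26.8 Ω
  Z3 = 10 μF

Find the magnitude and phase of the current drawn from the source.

Step 1 — Angular frequency: ω = 2π·f = 2π·3210 = 2.017e+04 rad/s.
Step 2 — Component impedances:
  Z1: Z = jωL = j·2.017e+04·0.0363 = 0 + j732.1 Ω
  Z2: Z = R = 26.8 Ω
  Z3: Z = 1/(jωC) = -j/(ω·C) = 0 - j4.958 Ω
Step 3 — With the output port shorted to ground, the output series arm Z2 runs from the junction to ground; the shunt arm Z3 also runs from the junction to ground. They appear in parallel: Z3 || Z2 = 0.8869 - j4.794 Ω.
Step 4 — Series with input arm Z1: Z_in = Z1 + (Z3 || Z2) = 0.8869 + j727.3 Ω = 727.3∠89.9° Ω.
Step 5 — Source phasor: V = 240∠59.1° V = 123.2 + j205.9 V.
Step 6 — Ohm's law: I = V / Z_total = (123.2 + j205.9) / (0.8869 + j727.3) = 0.2833 - j0.1691 A.
Step 7 — Convert to polar: |I| = 0.33 A, ∠I = -30.8°.

I = 0.33∠-30.8° A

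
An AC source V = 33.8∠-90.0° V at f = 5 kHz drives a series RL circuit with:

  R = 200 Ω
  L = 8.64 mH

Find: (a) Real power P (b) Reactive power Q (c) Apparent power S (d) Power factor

Step 1 — Angular frequency: ω = 2π·f = 2π·5000 = 3.142e+04 rad/s.
Step 2 — Component impedances:
  R: Z = R = 200 Ω
  L: Z = jωL = j·3.142e+04·0.00864 = 0 + j271.4 Ω
Step 3 — Series combination: Z_total = R + L = 200 + j271.4 Ω = 337.2∠53.6° Ω.
Step 4 — Source phasor: V = 33.8∠-90.0° V = 0 - j33.8 V.
Step 5 — Current: I = V / Z = -0.08071 - j0.05947 A = 0.1002∠-143.6° A.
Step 6 — Complex power: S = V·I* = 2.01 + j2.728 VA.
Step 7 — Real power: P = Re(S) = 2.01 W.
Step 8 — Reactive power: Q = Im(S) = 2.728 VAR.
Step 9 — Apparent power: |S| = 3.388 VA.
Step 10 — Power factor: PF = P/|S| = 0.5932 (lagging).

(a) P = 2.01 W  (b) Q = 2.728 VAR  (c) S = 3.388 VA  (d) PF = 0.5932 (lagging)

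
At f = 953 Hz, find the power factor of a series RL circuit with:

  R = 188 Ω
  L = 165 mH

Step 1 — Angular frequency: ω = 2π·f = 2π·953 = 5988 rad/s.
Step 2 — Component impedances:
  R: Z = R = 188 Ω
  L: Z = jωL = j·5988·0.165 = 0 + j988 Ω
Step 3 — Series combination: Z_total = R + L = 188 + j988 Ω = 1006∠79.2° Ω.
Step 4 — Power factor: PF = cos(φ) = Re(Z)/|Z| = 188/1006 = 0.1869.
Step 5 — Type: Im(Z) = 988 ⇒ lagging (phase φ = 79.2°).

PF = 0.1869 (lagging, φ = 79.2°)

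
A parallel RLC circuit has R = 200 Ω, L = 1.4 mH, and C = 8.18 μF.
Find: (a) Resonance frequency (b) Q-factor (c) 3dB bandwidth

Step 1 — Resonance: ω₀ = 1/√(LC) = 1/√(0.0014·8.18e-06) = 9345 rad/s.
Step 2 — f₀ = ω₀/(2π) = 1487 Hz.
Step 3 — Parallel Q: Q = R/(ω₀L) = 200/(9345·0.0014) = 15.29.
Step 4 — Bandwidth: Δω = ω₀/Q = 611.2 rad/s; BW = Δω/(2π) = 97.28 Hz.

(a) f₀ = 1487 Hz  (b) Q = 15.29  (c) BW = 97.28 Hz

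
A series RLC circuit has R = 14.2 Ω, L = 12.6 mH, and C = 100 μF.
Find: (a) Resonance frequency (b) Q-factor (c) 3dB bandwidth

Step 1 — Resonance condition Im(Z)=0 gives ω₀ = 1/√(LC).
Step 2 — ω₀ = 1/√(0.0126·0.0001) = 890.9 rad/s.
Step 3 — f₀ = ω₀/(2π) = 141.8 Hz.
Step 4 — Series Q: Q = ω₀L/R = 890.9·0.0126/14.2 = 0.7905.
Step 5 — 3dB bandwidth: Δω = ω₀/Q = 1127 rad/s; BW = Δω/(2π) = 179.4 Hz.

(a) f₀ = 141.8 Hz  (b) Q = 0.7905  (c) BW = 179.4 Hz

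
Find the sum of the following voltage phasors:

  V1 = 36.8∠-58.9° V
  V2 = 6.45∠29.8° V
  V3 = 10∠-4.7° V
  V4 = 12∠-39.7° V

Step 1 — Convert each phasor to rectangular form:
  V1 = 36.8·(cos(-58.9°) + j·sin(-58.9°)) = 19.01 - j31.51 V
  V2 = 6.45·(cos(29.8°) + j·sin(29.8°)) = 5.597 + j3.205 V
  V3 = 10·(cos(-4.7°) + j·sin(-4.7°)) = 9.966 - j0.8194 V
  V4 = 12·(cos(-39.7°) + j·sin(-39.7°)) = 9.233 - j7.665 V
Step 2 — Sum components: V_total = 43.8 - j36.79 V.
Step 3 — Convert to polar: |V_total| = 57.2 V, ∠V_total = -40.0°.

V_total = 57.2∠-40.0° V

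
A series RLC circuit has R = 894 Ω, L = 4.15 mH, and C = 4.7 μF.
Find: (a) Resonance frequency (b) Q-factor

Step 1 — Resonance condition Im(Z)=0 gives ω₀ = 1/√(LC).
Step 2 — ω₀ = 1/√(0.00415·4.7e-06) = 7160 rad/s.
Step 3 — f₀ = ω₀/(2π) = 1140 Hz.
Step 4 — Series Q: Q = ω₀L/R = 7160·0.00415/894 = 0.03324.

(a) f₀ = 1140 Hz  (b) Q = 0.03324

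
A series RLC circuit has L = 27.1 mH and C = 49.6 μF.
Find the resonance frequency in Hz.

Step 1 — Resonance condition Im(Z)=0 gives ω₀ = 1/√(LC).
Step 2 — ω₀ = 1/√(0.0271·4.96e-05) = 862.5 rad/s.
Step 3 — f₀ = ω₀/(2π) = 137.3 Hz.

f₀ = 137.3 Hz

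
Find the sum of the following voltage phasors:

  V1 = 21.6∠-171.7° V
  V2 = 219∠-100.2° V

Step 1 — Convert each phasor to rectangular form:
  V1 = 21.6·(cos(-171.7°) + j·sin(-171.7°)) = -21.37 - j3.118 V
  V2 = 219·(cos(-100.2°) + j·sin(-100.2°)) = -38.78 - j215.5 V
Step 2 — Sum components: V_total = -60.16 - j218.7 V.
Step 3 — Convert to polar: |V_total| = 226.8 V, ∠V_total = -105.4°.

V_total = 226.8∠-105.4° V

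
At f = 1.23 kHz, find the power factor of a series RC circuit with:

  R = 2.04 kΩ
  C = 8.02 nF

Step 1 — Angular frequency: ω = 2π·f = 2π·1230 = 7728 rad/s.
Step 2 — Component impedances:
  R: Z = R = 2040 Ω
  C: Z = 1/(jωC) = -j/(ω·C) = 0 - j1.613e+04 Ω
Step 3 — Series combination: Z_total = R + C = 2040 - j1.613e+04 Ω = 1.626e+04∠-82.8° Ω.
Step 4 — Power factor: PF = cos(φ) = Re(Z)/|Z| = 2040/16262 = 0.1254.
Step 5 — Type: Im(Z) = -1.613e+04 ⇒ leading (phase φ = -82.8°).

PF = 0.1254 (leading, φ = -82.8°)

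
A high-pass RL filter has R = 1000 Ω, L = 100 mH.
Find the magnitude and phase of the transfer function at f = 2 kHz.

Step 1 — Angular frequency: ω = 2π·2000 = 1.257e+04 rad/s.
Step 2 — Transfer function: H(jω) = jωL/(R + jωL).
Step 3 — Numerator jωL = j·1257; denominator R + jωL = 1000 + j1257.
Step 4 — H = 0.6123 + j0.4872.
Step 5 — Magnitude: |H| = 0.7825 (-2.1 dB); phase: φ = 38.5°.

|H| = 0.7825 (-2.1 dB), φ = 38.5°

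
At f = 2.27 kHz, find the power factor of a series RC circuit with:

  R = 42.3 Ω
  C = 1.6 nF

Step 1 — Angular frequency: ω = 2π·f = 2π·2270 = 1.426e+04 rad/s.
Step 2 — Component impedances:
  R: Z = R = 42.3 Ω
  C: Z = 1/(jωC) = -j/(ω·C) = 0 - j4.382e+04 Ω
Step 3 — Series combination: Z_total = R + C = 42.3 - j4.382e+04 Ω = 4.382e+04∠-89.9° Ω.
Step 4 — Power factor: PF = cos(φ) = Re(Z)/|Z| = 42.3/4.382e+04 = 0.0009653.
Step 5 — Type: Im(Z) = -4.382e+04 ⇒ leading (phase φ = -89.9°).

PF = 0.0009653 (leading, φ = -89.9°)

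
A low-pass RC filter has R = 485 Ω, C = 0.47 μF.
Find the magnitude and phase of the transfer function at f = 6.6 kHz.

Step 1 — Angular frequency: ω = 2π·6600 = 4.147e+04 rad/s.
Step 2 — Transfer function: H(jω) = 1/(1 + jωRC).
Step 3 — Denominator: 1 + jωRC = 1 + j·4.147e+04·485·4.7e-07 = 1 + j9.453.
Step 4 — H = 0.01107 - j0.1046.
Step 5 — Magnitude: |H| = 0.1052 (-19.6 dB); phase: φ = -84.0°.

|H| = 0.1052 (-19.6 dB), φ = -84.0°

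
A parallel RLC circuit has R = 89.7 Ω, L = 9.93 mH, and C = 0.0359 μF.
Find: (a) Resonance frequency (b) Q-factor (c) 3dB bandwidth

Step 1 — Resonance: ω₀ = 1/√(LC) = 1/√(0.00993·3.59e-08) = 5.296e+04 rad/s.
Step 2 — f₀ = ω₀/(2π) = 8429 Hz.
Step 3 — Parallel Q: Q = R/(ω₀L) = 89.7/(5.296e+04·0.00993) = 0.1706.
Step 4 — Bandwidth: Δω = ω₀/Q = 3.105e+05 rad/s; BW = Δω/(2π) = 4.942e+04 Hz.

(a) f₀ = 8429 Hz  (b) Q = 0.1706  (c) BW = 4.942e+04 Hz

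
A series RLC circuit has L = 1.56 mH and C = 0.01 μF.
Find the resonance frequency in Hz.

Step 1 — Resonance condition Im(Z)=0 gives ω₀ = 1/√(LC).
Step 2 — ω₀ = 1/√(0.00156·1e-08) = 2.532e+05 rad/s.
Step 3 — f₀ = ω₀/(2π) = 4.03e+04 Hz.

f₀ = 4.03e+04 Hz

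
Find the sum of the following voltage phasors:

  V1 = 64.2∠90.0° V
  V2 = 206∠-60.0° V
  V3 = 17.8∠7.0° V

Step 1 — Convert each phasor to rectangular form:
  V1 = 64.2·(cos(90.0°) + j·sin(90.0°)) = 0 + j64.2 V
  V2 = 206·(cos(-60.0°) + j·sin(-60.0°)) = 103 - j178.4 V
  V3 = 17.8·(cos(7.0°) + j·sin(7.0°)) = 17.67 + j2.169 V
Step 2 — Sum components: V_total = 120.7 - j112 V.
Step 3 — Convert to polar: |V_total| = 164.7 V, ∠V_total = -42.9°.

V_total = 164.7∠-42.9° V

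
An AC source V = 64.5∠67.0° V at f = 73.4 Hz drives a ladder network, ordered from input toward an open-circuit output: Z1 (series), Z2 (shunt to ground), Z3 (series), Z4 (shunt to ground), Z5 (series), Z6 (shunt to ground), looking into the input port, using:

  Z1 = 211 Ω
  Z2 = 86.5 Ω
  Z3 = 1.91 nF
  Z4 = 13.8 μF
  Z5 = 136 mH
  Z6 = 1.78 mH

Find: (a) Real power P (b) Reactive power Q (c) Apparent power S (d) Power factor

Step 1 — Angular frequency: ω = 2π·f = 2π·73.4 = 461.2 rad/s.
Step 2 — Component impedances:
  Z1: Z = R = 211 Ω
  Z2: Z = R = 86.5 Ω
  Z3: Z = 1/(jωC) = -j/(ω·C) = 0 - j1.135e+06 Ω
  Z4: Z = 1/(jωC) = -j/(ω·C) = 0 - j157.1 Ω
  Z5: Z = jωL = j·461.2·0.136 = 0 + j62.72 Ω
  Z6: Z = jωL = j·461.2·0.00178 = 0 + j0.8209 Ω
Step 3 — Ladder network (open output): work backward from the far end, alternating series and parallel combinations. Z_in = 297.5 - j0.006591 Ω = 297.5∠-0.0° Ω.
Step 4 — Source phasor: V = 64.5∠67.0° V = 25.2 + j59.37 V.
Step 5 — Current: I = V / Z = 0.08471 + j0.1996 A = 0.2168∠67.0° A.
Step 6 — Complex power: S = V·I* = 13.98 - j0.0003098 VA.
Step 7 — Real power: P = Re(S) = 13.98 W.
Step 8 — Reactive power: Q = Im(S) = -0.0003098 VAR.
Step 9 — Apparent power: |S| = 13.98 VA.
Step 10 — Power factor: PF = P/|S| = 1 (leading).

(a) P = 13.98 W  (b) Q = -0.0003098 VAR  (c) S = 13.98 VA  (d) PF = 1 (leading)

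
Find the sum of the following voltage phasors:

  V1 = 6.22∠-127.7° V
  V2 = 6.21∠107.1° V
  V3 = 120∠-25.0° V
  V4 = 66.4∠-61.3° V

Step 1 — Convert each phasor to rectangular form:
  V1 = 6.22·(cos(-127.7°) + j·sin(-127.7°)) = -3.804 - j4.921 V
  V2 = 6.21·(cos(107.1°) + j·sin(107.1°)) = -1.826 + j5.935 V
  V3 = 120·(cos(-25.0°) + j·sin(-25.0°)) = 108.8 - j50.71 V
  V4 = 66.4·(cos(-61.3°) + j·sin(-61.3°)) = 31.89 - j58.24 V
Step 2 — Sum components: V_total = 135 - j107.9 V.
Step 3 — Convert to polar: |V_total| = 172.9 V, ∠V_total = -38.6°.

V_total = 172.9∠-38.6° V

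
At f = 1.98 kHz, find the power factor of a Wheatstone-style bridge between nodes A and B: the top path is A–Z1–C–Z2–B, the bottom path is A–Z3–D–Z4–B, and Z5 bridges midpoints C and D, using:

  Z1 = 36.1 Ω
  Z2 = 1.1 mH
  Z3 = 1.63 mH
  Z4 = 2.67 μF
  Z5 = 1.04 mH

Step 1 — Angular frequency: ω = 2π·f = 2π·1980 = 1.244e+04 rad/s.
Step 2 — Component impedances:
  Z1: Z = R = 36.1 Ω
  Z2: Z = jωL = j·1.244e+04·0.0011 = 0 + j13.68 Ω
  Z3: Z = jωL = j·1.244e+04·0.00163 = 0 + j20.28 Ω
  Z4: Z = 1/(jωC) = -j/(ω·C) = 0 - j30.11 Ω
  Z5: Z = jωL = j·1.244e+04·0.00104 = 0 + j12.94 Ω
Step 3 — Bridge requires nodal analysis (the Z5 bridge couples midpoints C and D, so the two paths cannot be reduced to a simple series/parallel combination). Setting node B to ground and injecting 1 A at node A, the 3-node admittance system at A, C, D solves to V_A = Z_AB = 79.67 + j71.04 Ω = 106.7∠41.7° Ω.
Step 4 — Power factor: PF = cos(φ) = Re(Z)/|Z| = 79.6719/106.745 = 0.7464.
Step 5 — Type: Im(Z) = 71.04 ⇒ lagging (phase φ = 41.7°).

PF = 0.7464 (lagging, φ = 41.7°)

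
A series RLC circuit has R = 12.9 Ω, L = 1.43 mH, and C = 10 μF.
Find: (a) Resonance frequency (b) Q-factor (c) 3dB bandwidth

Step 1 — Resonance: ω₀ = 1/√(LC) = 1/√(0.00143·1e-05) = 8362 rad/s.
Step 2 — f₀ = ω₀/(2π) = 1331 Hz.
Step 3 — Series Q: Q = ω₀L/R = 8362·0.00143/12.9 = 0.927.
Step 4 — Bandwidth: Δω = ω₀/Q = 9021 rad/s; BW = Δω/(2π) = 1436 Hz.

(a) f₀ = 1331 Hz  (b) Q = 0.927  (c) BW = 1436 Hz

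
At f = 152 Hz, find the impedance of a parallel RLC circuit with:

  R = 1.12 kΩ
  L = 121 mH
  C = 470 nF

Step 1 — Angular frequency: ω = 2π·f = 2π·152 = 955 rad/s.
Step 2 — Component impedances:
  R: Z = R = 1120 Ω
  L: Z = jωL = j·955·0.121 = 0 + j115.6 Ω
  C: Z = 1/(jωC) = -j/(ω·C) = 0 - j2228 Ω
Step 3 — Parallel combination: 1/Z_total = 1/R + 1/L + 1/C; Z_total = 13.11 + j120.5 Ω = 121.2∠83.8° Ω.

Z = 13.11 + j120.5 Ω = 121.2∠83.8° Ω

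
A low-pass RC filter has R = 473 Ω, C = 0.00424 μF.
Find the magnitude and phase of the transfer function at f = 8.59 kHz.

Step 1 — Angular frequency: ω = 2π·8590 = 5.397e+04 rad/s.
Step 2 — Transfer function: H(jω) = 1/(1 + jωRC).
Step 3 — Denominator: 1 + jωRC = 1 + j·5.397e+04·473·4.24e-09 = 1 + j0.1082.
Step 4 — H = 0.9884 - j0.107.
Step 5 — Magnitude: |H| = 0.9942 (-0.1 dB); phase: φ = -6.2°.

|H| = 0.9942 (-0.1 dB), φ = -6.2°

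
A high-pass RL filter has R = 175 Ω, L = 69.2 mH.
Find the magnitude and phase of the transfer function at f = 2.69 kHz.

Step 1 — Angular frequency: ω = 2π·2690 = 1.69e+04 rad/s.
Step 2 — Transfer function: H(jω) = jωL/(R + jωL).
Step 3 — Numerator jωL = j·1170; denominator R + jωL = 175 + j1170.
Step 4 — H = 0.9781 + j0.1463.
Step 5 — Magnitude: |H| = 0.989 (-0.1 dB); phase: φ = 8.5°.

|H| = 0.989 (-0.1 dB), φ = 8.5°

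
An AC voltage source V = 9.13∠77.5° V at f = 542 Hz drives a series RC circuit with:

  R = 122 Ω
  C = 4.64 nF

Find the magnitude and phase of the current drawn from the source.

Step 1 — Angular frequency: ω = 2π·f = 2π·542 = 3405 rad/s.
Step 2 — Component impedances:
  R: Z = R = 122 Ω
  C: Z = 1/(jωC) = -j/(ω·C) = 0 - j6.329e+04 Ω
Step 3 — Series combination: Z_total = R + C = 122 - j6.329e+04 Ω = 6.329e+04∠-89.9° Ω.
Step 4 — Source phasor: V = 9.13∠77.5° V = 1.976 + j8.914 V.
Step 5 — Ohm's law: I = V / Z_total = (1.976 + j8.914) / (122 - j6.329e+04) = -0.0001408 + j3.15e-05 A.
Step 6 — Convert to polar: |I| = 0.0001443 A, ∠I = 167.4°.

I = 0.0001443∠167.4° A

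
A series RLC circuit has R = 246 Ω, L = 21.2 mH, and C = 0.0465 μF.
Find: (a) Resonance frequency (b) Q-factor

Step 1 — Resonance condition Im(Z)=0 gives ω₀ = 1/√(LC).
Step 2 — ω₀ = 1/√(0.0212·4.65e-08) = 3.185e+04 rad/s.
Step 3 — f₀ = ω₀/(2π) = 5069 Hz.
Step 4 — Series Q: Q = ω₀L/R = 3.185e+04·0.0212/246 = 2.745.

(a) f₀ = 5069 Hz  (b) Q = 2.745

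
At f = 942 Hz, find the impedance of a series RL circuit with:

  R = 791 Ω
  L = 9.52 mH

Step 1 — Angular frequency: ω = 2π·f = 2π·942 = 5919 rad/s.
Step 2 — Component impedances:
  R: Z = R = 791 Ω
  L: Z = jωL = j·5919·0.00952 = 0 + j56.35 Ω
Step 3 — Series combination: Z_total = R + L = 791 + j56.35 Ω = 793∠4.1° Ω.

Z = 791 + j56.35 Ω = 793∠4.1° Ω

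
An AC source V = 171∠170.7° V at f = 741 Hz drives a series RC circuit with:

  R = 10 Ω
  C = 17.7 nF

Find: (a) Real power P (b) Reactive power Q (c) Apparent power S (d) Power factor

Step 1 — Angular frequency: ω = 2π·f = 2π·741 = 4656 rad/s.
Step 2 — Component impedances:
  R: Z = R = 10 Ω
  C: Z = 1/(jωC) = -j/(ω·C) = 0 - j1.213e+04 Ω
Step 3 — Series combination: Z_total = R + C = 10 - j1.213e+04 Ω = 1.213e+04∠-90.0° Ω.
Step 4 — Source phasor: V = 171∠170.7° V = -168.8 + j27.63 V.
Step 5 — Current: I = V / Z = -0.002289 - j0.0139 A = 0.01409∠-99.3° A.
Step 6 — Complex power: S = V·I* = 0.001986 - j2.41 VA.
Step 7 — Real power: P = Re(S) = 0.001986 W.
Step 8 — Reactive power: Q = Im(S) = -2.41 VAR.
Step 9 — Apparent power: |S| = 2.41 VA.
Step 10 — Power factor: PF = P/|S| = 0.0008241 (leading).

(a) P = 0.001986 W  (b) Q = -2.41 VAR  (c) S = 2.41 VA  (d) PF = 0.0008241 (leading)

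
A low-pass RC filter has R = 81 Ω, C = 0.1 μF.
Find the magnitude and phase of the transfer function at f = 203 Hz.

Step 1 — Angular frequency: ω = 2π·203 = 1275 rad/s.
Step 2 — Transfer function: H(jω) = 1/(1 + jωRC).
Step 3 — Denominator: 1 + jωRC = 1 + j·1275·81·1e-07 = 1 + j0.01033.
Step 4 — H = 0.9999 - j0.01033.
Step 5 — Magnitude: |H| = 0.9999 (-0.0 dB); phase: φ = -0.6°.

|H| = 0.9999 (-0.0 dB), φ = -0.6°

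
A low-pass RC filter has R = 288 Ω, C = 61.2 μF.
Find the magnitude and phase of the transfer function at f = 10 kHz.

Step 1 — Angular frequency: ω = 2π·1e+04 = 6.283e+04 rad/s.
Step 2 — Transfer function: H(jω) = 1/(1 + jωRC).
Step 3 — Denominator: 1 + jωRC = 1 + j·6.283e+04·288·6.12e-05 = 1 + j1107.
Step 4 — H = 8.154e-07 - j0.000903.
Step 5 — Magnitude: |H| = 0.000903 (-60.9 dB); phase: φ = -89.9°.

|H| = 0.000903 (-60.9 dB), φ = -89.9°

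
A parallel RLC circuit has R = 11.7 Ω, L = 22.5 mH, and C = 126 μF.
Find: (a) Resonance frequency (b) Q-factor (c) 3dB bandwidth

Step 1 — Resonance: ω₀ = 1/√(LC) = 1/√(0.0225·0.000126) = 593.9 rad/s.
Step 2 — f₀ = ω₀/(2π) = 94.52 Hz.
Step 3 — Parallel Q: Q = R/(ω₀L) = 11.7/(593.9·0.0225) = 0.8755.
Step 4 — Bandwidth: Δω = ω₀/Q = 678.3 rad/s; BW = Δω/(2π) = 108 Hz.

(a) f₀ = 94.52 Hz  (b) Q = 0.8755  (c) BW = 108 Hz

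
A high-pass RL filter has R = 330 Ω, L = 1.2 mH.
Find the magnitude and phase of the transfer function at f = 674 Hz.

Step 1 — Angular frequency: ω = 2π·674 = 4235 rad/s.
Step 2 — Transfer function: H(jω) = jωL/(R + jωL).
Step 3 — Numerator jωL = j·5.082; denominator R + jωL = 330 + j5.082.
Step 4 — H = 0.0002371 + j0.0154.
Step 5 — Magnitude: |H| = 0.0154 (-36.3 dB); phase: φ = 89.1°.

|H| = 0.0154 (-36.3 dB), φ = 89.1°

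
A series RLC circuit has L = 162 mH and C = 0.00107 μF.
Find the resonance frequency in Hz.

Step 1 — Resonance condition Im(Z)=0 gives ω₀ = 1/√(LC).
Step 2 — ω₀ = 1/√(0.162·1.07e-09) = 7.595e+04 rad/s.
Step 3 — f₀ = ω₀/(2π) = 1.209e+04 Hz.

f₀ = 1.209e+04 Hz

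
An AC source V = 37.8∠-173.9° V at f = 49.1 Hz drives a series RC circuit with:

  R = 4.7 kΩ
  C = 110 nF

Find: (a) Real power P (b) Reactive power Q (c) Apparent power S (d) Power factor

Step 1 — Angular frequency: ω = 2π·f = 2π·49.1 = 308.5 rad/s.
Step 2 — Component impedances:
  R: Z = R = 4700 Ω
  C: Z = 1/(jωC) = -j/(ω·C) = 0 - j2.947e+04 Ω
Step 3 — Series combination: Z_total = R + C = 4700 - j2.947e+04 Ω = 2.984e+04∠-80.9° Ω.
Step 4 — Source phasor: V = 37.8∠-173.9° V = -37.59 - j4.017 V.
Step 5 — Current: I = V / Z = -6.546e-05 - j0.001265 A = 0.001267∠-93.0° A.
Step 6 — Complex power: S = V·I* = 0.007542 - j0.04729 VA.
Step 7 — Real power: P = Re(S) = 0.007542 W.
Step 8 — Reactive power: Q = Im(S) = -0.04729 VAR.
Step 9 — Apparent power: |S| = 0.04788 VA.
Step 10 — Power factor: PF = P/|S| = 0.1575 (leading).

(a) P = 0.007542 W  (b) Q = -0.04729 VAR  (c) S = 0.04788 VA  (d) PF = 0.1575 (leading)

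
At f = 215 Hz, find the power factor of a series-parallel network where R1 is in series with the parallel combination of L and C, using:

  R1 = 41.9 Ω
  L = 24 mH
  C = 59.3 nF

Step 1 — Angular frequency: ω = 2π·f = 2π·215 = 1351 rad/s.
Step 2 — Component impedances:
  R1: Z = R = 41.9 Ω
  L: Z = jωL = j·1351·0.024 = 0 + j32.42 Ω
  C: Z = 1/(jωC) = -j/(ω·C) = 0 - j1.248e+04 Ω
Step 3 — Parallel branch: L || C = 1/(1/L + 1/C) = 0 + j32.51 Ω.
Step 4 — Series with R1: Z_total = R1 + (L || C) = 41.9 + j32.51 Ω = 53.03∠37.8° Ω.
Step 5 — Power factor: PF = cos(φ) = Re(Z)/|Z| = 41.9/53.03 = 0.7901.
Step 6 — Type: Im(Z) = 32.51 ⇒ lagging (phase φ = 37.8°).

PF = 0.7901 (lagging, φ = 37.8°)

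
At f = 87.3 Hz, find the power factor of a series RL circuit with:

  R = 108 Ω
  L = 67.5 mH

Step 1 — Angular frequency: ω = 2π·f = 2π·87.3 = 548.5 rad/s.
Step 2 — Component impedances:
  R: Z = R = 108 Ω
  L: Z = jωL = j·548.5·0.0675 = 0 + j37.03 Ω
Step 3 — Series combination: Z_total = R + L = 108 + j37.03 Ω = 114.2∠18.9° Ω.
Step 4 — Power factor: PF = cos(φ) = Re(Z)/|Z| = 108/114.17 = 0.946.
Step 5 — Type: Im(Z) = 37.03 ⇒ lagging (phase φ = 18.9°).

PF = 0.946 (lagging, φ = 18.9°)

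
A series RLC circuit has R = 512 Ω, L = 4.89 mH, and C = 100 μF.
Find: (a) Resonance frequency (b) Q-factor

Step 1 — Resonance condition Im(Z)=0 gives ω₀ = 1/√(LC).
Step 2 — ω₀ = 1/√(0.00489·0.0001) = 1430 rad/s.
Step 3 — f₀ = ω₀/(2π) = 227.6 Hz.
Step 4 — Series Q: Q = ω₀L/R = 1430·0.00489/512 = 0.01366.

(a) f₀ = 227.6 Hz  (b) Q = 0.01366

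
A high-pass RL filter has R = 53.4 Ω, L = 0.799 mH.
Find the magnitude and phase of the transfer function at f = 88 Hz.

Step 1 — Angular frequency: ω = 2π·88 = 552.9 rad/s.
Step 2 — Transfer function: H(jω) = jωL/(R + jωL).
Step 3 — Numerator jωL = j·0.4418; denominator R + jωL = 53.4 + j0.4418.
Step 4 — H = 6.844e-05 + j0.008273.
Step 5 — Magnitude: |H| = 0.008273 (-41.6 dB); phase: φ = 89.5°.

|H| = 0.008273 (-41.6 dB), φ = 89.5°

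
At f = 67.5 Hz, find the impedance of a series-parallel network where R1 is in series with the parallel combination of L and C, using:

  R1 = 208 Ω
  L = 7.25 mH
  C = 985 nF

Step 1 — Angular frequency: ω = 2π·f = 2π·67.5 = 424.1 rad/s.
Step 2 — Component impedances:
  R1: Z = R = 208 Ω
  L: Z = jωL = j·424.1·0.00725 = 0 + j3.075 Ω
  C: Z = 1/(jωC) = -j/(ω·C) = 0 - j2394 Ω
Step 3 — Parallel branch: L || C = 1/(1/L + 1/C) = 0 + j3.079 Ω.
Step 4 — Series with R1: Z_total = R1 + (L || C) = 208 + j3.079 Ω = 208∠0.8° Ω.

Z = 208 + j3.079 Ω = 208∠0.8° Ω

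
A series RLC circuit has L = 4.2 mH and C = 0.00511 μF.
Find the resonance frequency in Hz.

Step 1 — Resonance condition Im(Z)=0 gives ω₀ = 1/√(LC).
Step 2 — ω₀ = 1/√(0.0042·5.11e-09) = 2.159e+05 rad/s.
Step 3 — f₀ = ω₀/(2π) = 3.435e+04 Hz.

f₀ = 3.435e+04 Hz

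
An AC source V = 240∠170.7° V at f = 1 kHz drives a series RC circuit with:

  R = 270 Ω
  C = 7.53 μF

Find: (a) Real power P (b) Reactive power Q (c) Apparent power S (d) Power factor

Step 1 — Angular frequency: ω = 2π·f = 2π·1000 = 6283 rad/s.
Step 2 — Component impedances:
  R: Z = R = 270 Ω
  C: Z = 1/(jωC) = -j/(ω·C) = 0 - j21.14 Ω
Step 3 — Series combination: Z_total = R + C = 270 - j21.14 Ω = 270.8∠-4.5° Ω.
Step 4 — Source phasor: V = 240∠170.7° V = -236.8 + j38.78 V.
Step 5 — Current: I = V / Z = -0.883 + j0.07452 A = 0.8862∠175.2° A.
Step 6 — Complex power: S = V·I* = 212 - j16.6 VA.
Step 7 — Real power: P = Re(S) = 212 W.
Step 8 — Reactive power: Q = Im(S) = -16.6 VAR.
Step 9 — Apparent power: |S| = 212.7 VA.
Step 10 — Power factor: PF = P/|S| = 0.9969 (leading).

(a) P = 212 W  (b) Q = -16.6 VAR  (c) S = 212.7 VA  (d) PF = 0.9969 (leading)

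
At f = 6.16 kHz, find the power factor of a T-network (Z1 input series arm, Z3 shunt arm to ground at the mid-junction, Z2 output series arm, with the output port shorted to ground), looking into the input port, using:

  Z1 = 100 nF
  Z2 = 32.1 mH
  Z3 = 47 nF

Step 1 — Angular frequency: ω = 2π·f = 2π·6160 = 3.87e+04 rad/s.
Step 2 — Component impedances:
  Z1: Z = 1/(jωC) = -j/(ω·C) = 0 - j258.4 Ω
  Z2: Z = jωL = j·3.87e+04·0.0321 = 0 + j1242 Ω
  Z3: Z = 1/(jωC) = -j/(ω·C) = 0 - j549.7 Ω
Step 3 — With the output port shorted to ground, the output series arm Z2 runs from the junction to ground; the shunt arm Z3 also runs from the junction to ground. They appear in parallel: Z3 || Z2 = 0 - j986 Ω.
Step 4 — Series with input arm Z1: Z_in = Z1 + (Z3 || Z2) = 0 - j1244 Ω = 1244∠-90.0° Ω.
Step 5 — Power factor: PF = cos(φ) = Re(Z)/|Z| = 0/1244 = 0.
Step 6 — Type: Im(Z) = -1244 ⇒ leading (phase φ = -90.0°).

PF = 0 (leading, φ = -90.0°)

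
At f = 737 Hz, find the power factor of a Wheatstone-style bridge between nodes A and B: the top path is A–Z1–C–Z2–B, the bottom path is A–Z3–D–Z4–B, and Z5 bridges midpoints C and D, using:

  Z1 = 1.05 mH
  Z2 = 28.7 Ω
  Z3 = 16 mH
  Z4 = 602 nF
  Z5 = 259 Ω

Step 1 — Angular frequency: ω = 2π·f = 2π·737 = 4631 rad/s.
Step 2 — Component impedances:
  Z1: Z = jωL = j·4631·0.00105 = 0 + j4.862 Ω
  Z2: Z = R = 28.7 Ω
  Z3: Z = jωL = j·4631·0.016 = 0 + j74.09 Ω
  Z4: Z = 1/(jωC) = -j/(ω·C) = 0 - j358.7 Ω
  Z5: Z = R = 259 Ω
Step 3 — Bridge requires nodal analysis (the Z5 bridge couples midpoints C and D, so the two paths cannot be reduced to a simple series/parallel combination). Setting node B to ground and injecting 1 A at node A, the 3-node admittance system at A, C, D solves to V_A = Z_AB = 29.16 + j1.686 Ω = 29.21∠3.3° Ω.
Step 4 — Power factor: PF = cos(φ) = Re(Z)/|Z| = 29.16/29.21 = 0.9983.
Step 5 — Type: Im(Z) = 1.686 ⇒ lagging (phase φ = 3.3°).

PF = 0.9983 (lagging, φ = 3.3°)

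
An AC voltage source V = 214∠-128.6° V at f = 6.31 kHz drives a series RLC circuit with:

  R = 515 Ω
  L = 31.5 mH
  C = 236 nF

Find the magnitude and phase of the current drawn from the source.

Step 1 — Angular frequency: ω = 2π·f = 2π·6310 = 3.965e+04 rad/s.
Step 2 — Component impedances:
  R: Z = R = 515 Ω
  L: Z = jωL = j·3.965e+04·0.0315 = 0 + j1249 Ω
  C: Z = 1/(jωC) = -j/(ω·C) = 0 - j106.9 Ω
Step 3 — Series combination: Z_total = R + L + C = 515 + j1142 Ω = 1253∠65.7° Ω.
Step 4 — Source phasor: V = 214∠-128.6° V = -133.5 - j167.2 V.
Step 5 — Ohm's law: I = V / Z_total = (-133.5 - j167.2) / (515 + j1142) = -0.1655 + j0.04227 A.
Step 6 — Convert to polar: |I| = 0.1708 A, ∠I = 165.7°.

I = 0.1708∠165.7° A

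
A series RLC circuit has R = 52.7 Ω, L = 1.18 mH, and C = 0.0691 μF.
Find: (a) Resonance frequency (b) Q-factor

Step 1 — Resonance condition Im(Z)=0 gives ω₀ = 1/√(LC).
Step 2 — ω₀ = 1/√(0.00118·6.91e-08) = 1.107e+05 rad/s.
Step 3 — f₀ = ω₀/(2π) = 1.763e+04 Hz.
Step 4 — Series Q: Q = ω₀L/R = 1.107e+05·0.00118/52.7 = 2.48.

(a) f₀ = 1.763e+04 Hz  (b) Q = 2.48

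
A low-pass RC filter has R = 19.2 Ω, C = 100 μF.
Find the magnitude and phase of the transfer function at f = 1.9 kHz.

Step 1 — Angular frequency: ω = 2π·1900 = 1.194e+04 rad/s.
Step 2 — Transfer function: H(jω) = 1/(1 + jωRC).
Step 3 — Denominator: 1 + jωRC = 1 + j·1.194e+04·19.2·0.0001 = 1 + j22.92.
Step 4 — H = 0.0019 - j0.04355.
Step 5 — Magnitude: |H| = 0.04359 (-27.2 dB); phase: φ = -87.5°.

|H| = 0.04359 (-27.2 dB), φ = -87.5°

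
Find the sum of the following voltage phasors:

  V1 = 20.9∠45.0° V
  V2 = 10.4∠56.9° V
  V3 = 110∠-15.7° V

Step 1 — Convert each phasor to rectangular form:
  V1 = 20.9·(cos(45.0°) + j·sin(45.0°)) = 14.78 + j14.78 V
  V2 = 10.4·(cos(56.9°) + j·sin(56.9°)) = 5.679 + j8.712 V
  V3 = 110·(cos(-15.7°) + j·sin(-15.7°)) = 105.9 - j29.77 V
Step 2 — Sum components: V_total = 126.4 - j6.275 V.
Step 3 — Convert to polar: |V_total| = 126.5 V, ∠V_total = -2.8°.

V_total = 126.5∠-2.8° V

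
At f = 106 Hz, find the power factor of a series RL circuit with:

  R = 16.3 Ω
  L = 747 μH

Step 1 — Angular frequency: ω = 2π·f = 2π·106 = 666 rad/s.
Step 2 — Component impedances:
  R: Z = R = 16.3 Ω
  L: Z = jωL = j·666·0.000747 = 0 + j0.4975 Ω
Step 3 — Series combination: Z_total = R + L = 16.3 + j0.4975 Ω = 16.31∠1.7° Ω.
Step 4 — Power factor: PF = cos(φ) = Re(Z)/|Z| = 16.3/16.308 = 0.9995.
Step 5 — Type: Im(Z) = 0.4975 ⇒ lagging (phase φ = 1.7°).

PF = 0.9995 (lagging, φ = 1.7°)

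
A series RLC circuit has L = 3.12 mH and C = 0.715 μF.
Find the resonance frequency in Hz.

Step 1 — Resonance condition Im(Z)=0 gives ω₀ = 1/√(LC).
Step 2 — ω₀ = 1/√(0.00312·7.15e-07) = 2.117e+04 rad/s.
Step 3 — f₀ = ω₀/(2π) = 3370 Hz.

f₀ = 3370 Hz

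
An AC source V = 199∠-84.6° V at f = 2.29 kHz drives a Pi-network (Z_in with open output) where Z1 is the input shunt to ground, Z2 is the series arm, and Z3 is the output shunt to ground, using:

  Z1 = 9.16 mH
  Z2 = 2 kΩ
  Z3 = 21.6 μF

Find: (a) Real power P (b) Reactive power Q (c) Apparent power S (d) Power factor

Step 1 — Angular frequency: ω = 2π·f = 2π·2290 = 1.439e+04 rad/s.
Step 2 — Component impedances:
  Z1: Z = jωL = j·1.439e+04·0.00916 = 0 + j131.8 Ω
  Z2: Z = R = 2000 Ω
  Z3: Z = 1/(jωC) = -j/(ω·C) = 0 - j3.218 Ω
Step 3 — With open output, the series arm Z2 and the output shunt Z3 appear in series to ground: Z2 + Z3 = 2000 - j3.218 Ω.
Step 4 — Parallel with input shunt Z1: Z_in = Z1 || (Z2 + Z3) = 8.65 + j131.2 Ω = 131.5∠86.2° Ω.
Step 5 — Source phasor: V = 199∠-84.6° V = 18.73 - j198.1 V.
Step 6 — Current: I = V / Z = -1.494 - j0.2411 A = 1.513∠-170.8° A.
Step 7 — Complex power: S = V·I* = 19.8 + j300.4 VA.
Step 8 — Real power: P = Re(S) = 19.8 W.
Step 9 — Reactive power: Q = Im(S) = 300.4 VAR.
Step 10 — Apparent power: |S| = 301.1 VA.
Step 11 — Power factor: PF = P/|S| = 0.06576 (lagging).

(a) P = 19.8 W  (b) Q = 300.4 VAR  (c) S = 301.1 VA  (d) PF = 0.06576 (lagging)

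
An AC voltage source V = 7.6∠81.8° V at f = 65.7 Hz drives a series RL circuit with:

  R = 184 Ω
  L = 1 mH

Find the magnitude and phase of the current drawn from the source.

Step 1 — Angular frequency: ω = 2π·f = 2π·65.7 = 412.8 rad/s.
Step 2 — Component impedances:
  R: Z = R = 184 Ω
  L: Z = jωL = j·412.8·0.001 = 0 + j0.4128 Ω
Step 3 — Series combination: Z_total = R + L = 184 + j0.4128 Ω = 184∠0.1° Ω.
Step 4 — Source phasor: V = 7.6∠81.8° V = 1.084 + j7.522 V.
Step 5 — Ohm's law: I = V / Z_total = (1.084 + j7.522) / (184 + j0.4128) = 0.005983 + j0.04087 A.
Step 6 — Convert to polar: |I| = 0.0413 A, ∠I = 81.7°.

I = 0.0413∠81.7° A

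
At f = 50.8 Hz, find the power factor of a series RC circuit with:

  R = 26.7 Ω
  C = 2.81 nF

Step 1 — Angular frequency: ω = 2π·f = 2π·50.8 = 319.2 rad/s.
Step 2 — Component impedances:
  R: Z = R = 26.7 Ω
  C: Z = 1/(jωC) = -j/(ω·C) = 0 - j1.115e+06 Ω
Step 3 — Series combination: Z_total = R + C = 26.7 - j1.115e+06 Ω = 1.115e+06∠-90.0° Ω.
Step 4 — Power factor: PF = cos(φ) = Re(Z)/|Z| = 26.7/1.115e+06 = 2.395e-05.
Step 5 — Type: Im(Z) = -1.115e+06 ⇒ leading (phase φ = -90.0°).

PF = 2.395e-05 (leading, φ = -90.0°)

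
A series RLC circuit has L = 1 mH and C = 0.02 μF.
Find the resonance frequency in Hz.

Step 1 — Resonance condition Im(Z)=0 gives ω₀ = 1/√(LC).
Step 2 — ω₀ = 1/√(0.001·2e-08) = 2.236e+05 rad/s.
Step 3 — f₀ = ω₀/(2π) = 3.559e+04 Hz.

f₀ = 3.559e+04 Hz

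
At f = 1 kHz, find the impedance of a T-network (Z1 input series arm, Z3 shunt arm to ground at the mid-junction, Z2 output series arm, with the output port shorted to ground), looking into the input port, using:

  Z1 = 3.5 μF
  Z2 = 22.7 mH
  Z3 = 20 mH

Step 1 — Angular frequency: ω = 2π·f = 2π·1000 = 6283 rad/s.
Step 2 — Component impedances:
  Z1: Z = 1/(jωC) = -j/(ω·C) = 0 - j45.47 Ω
  Z2: Z = jωL = j·6283·0.0227 = 0 + j142.6 Ω
  Z3: Z = jωL = j·6283·0.02 = 0 + j125.7 Ω
Step 3 — With the output port shorted to ground, the output series arm Z2 runs from the junction to ground; the shunt arm Z3 also runs from the junction to ground. They appear in parallel: Z3 || Z2 = 0 + j66.8 Ω.
Step 4 — Series with input arm Z1: Z_in = Z1 + (Z3 || Z2) = 0 + j21.33 Ω = 21.33∠90.0° Ω.

Z = 0 + j21.33 Ω = 21.33∠90.0° Ω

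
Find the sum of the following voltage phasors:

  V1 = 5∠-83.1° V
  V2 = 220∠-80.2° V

Step 1 — Convert each phasor to rectangular form:
  V1 = 5·(cos(-83.1°) + j·sin(-83.1°)) = 0.6007 - j4.964 V
  V2 = 220·(cos(-80.2°) + j·sin(-80.2°)) = 37.45 - j216.8 V
Step 2 — Sum components: V_total = 38.05 - j221.8 V.
Step 3 — Convert to polar: |V_total| = 225 V, ∠V_total = -80.3°.

V_total = 225∠-80.3° V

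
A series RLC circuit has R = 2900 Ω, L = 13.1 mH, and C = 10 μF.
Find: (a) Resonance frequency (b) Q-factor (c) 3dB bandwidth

Step 1 — Resonance condition Im(Z)=0 gives ω₀ = 1/√(LC).
Step 2 — ω₀ = 1/√(0.0131·1e-05) = 2763 rad/s.
Step 3 — f₀ = ω₀/(2π) = 439.7 Hz.
Step 4 — Series Q: Q = ω₀L/R = 2763·0.0131/2900 = 0.01248.
Step 5 — 3dB bandwidth: Δω = ω₀/Q = 2.214e+05 rad/s; BW = Δω/(2π) = 3.523e+04 Hz.

(a) f₀ = 439.7 Hz  (b) Q = 0.01248  (c) BW = 3.523e+04 Hz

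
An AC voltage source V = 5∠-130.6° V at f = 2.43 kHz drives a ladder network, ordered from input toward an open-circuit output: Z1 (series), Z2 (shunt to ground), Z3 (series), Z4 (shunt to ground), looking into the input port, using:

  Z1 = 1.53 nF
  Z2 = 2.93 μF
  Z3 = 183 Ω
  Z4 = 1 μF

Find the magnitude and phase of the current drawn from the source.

Step 1 — Angular frequency: ω = 2π·f = 2π·2430 = 1.527e+04 rad/s.
Step 2 — Component impedances:
  Z1: Z = 1/(jωC) = -j/(ω·C) = 0 - j4.281e+04 Ω
  Z2: Z = 1/(jωC) = -j/(ω·C) = 0 - j22.35 Ω
  Z3: Z = R = 183 Ω
  Z4: Z = 1/(jωC) = -j/(ω·C) = 0 - j65.5 Ω
Step 3 — Ladder network (open output): work backward from the far end, alternating series and parallel combinations. Z_in = 2.219 - j4.283e+04 Ω = 4.283e+04∠-90.0° Ω.
Step 4 — Source phasor: V = 5∠-130.6° V = -3.254 - j3.796 V.
Step 5 — Ohm's law: I = V / Z_total = (-3.254 - j3.796) / (2.219 - j4.283e+04) = 8.864e-05 - j7.598e-05 A.
Step 6 — Convert to polar: |I| = 0.0001167 A, ∠I = -40.6°.

I = 0.0001167∠-40.6° A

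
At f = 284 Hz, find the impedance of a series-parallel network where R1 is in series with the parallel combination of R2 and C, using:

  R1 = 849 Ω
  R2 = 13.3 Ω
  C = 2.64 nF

Step 1 — Angular frequency: ω = 2π·f = 2π·284 = 1784 rad/s.
Step 2 — Component impedances:
  R1: Z = R = 849 Ω
  R2: Z = R = 13.3 Ω
  C: Z = 1/(jωC) = -j/(ω·C) = 0 - j2.123e+05 Ω
Step 3 — Parallel branch: R2 || C = 1/(1/R2 + 1/C) = 13.3 - j0.0008333 Ω.
Step 4 — Series with R1: Z_total = R1 + (R2 || C) = 862.3 - j0.0008333 Ω = 862.3∠-0.0° Ω.

Z = 862.3 - j0.0008333 Ω = 862.3∠-0.0° Ω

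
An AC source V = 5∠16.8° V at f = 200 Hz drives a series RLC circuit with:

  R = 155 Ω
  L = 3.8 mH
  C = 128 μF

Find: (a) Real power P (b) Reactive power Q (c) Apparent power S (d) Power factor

Step 1 — Angular frequency: ω = 2π·f = 2π·200 = 1257 rad/s.
Step 2 — Component impedances:
  R: Z = R = 155 Ω
  L: Z = jωL = j·1257·0.0038 = 0 + j4.775 Ω
  C: Z = 1/(jωC) = -j/(ω·C) = 0 - j6.217 Ω
Step 3 — Series combination: Z_total = R + L + C = 155 - j1.442 Ω = 155∠-0.5° Ω.
Step 4 — Source phasor: V = 5∠16.8° V = 4.787 + j1.445 V.
Step 5 — Current: I = V / Z = 0.03079 + j0.00961 A = 0.03226∠17.3° A.
Step 6 — Complex power: S = V·I* = 0.1613 - j0.0015 VA.
Step 7 — Real power: P = Re(S) = 0.1613 W.
Step 8 — Reactive power: Q = Im(S) = -0.0015 VAR.
Step 9 — Apparent power: |S| = 0.1613 VA.
Step 10 — Power factor: PF = P/|S| = 1 (leading).

(a) P = 0.1613 W  (b) Q = -0.0015 VAR  (c) S = 0.1613 VA  (d) PF = 1 (leading)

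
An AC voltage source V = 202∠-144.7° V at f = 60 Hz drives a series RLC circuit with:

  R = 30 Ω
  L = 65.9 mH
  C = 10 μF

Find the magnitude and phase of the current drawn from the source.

Step 1 — Angular frequency: ω = 2π·f = 2π·60 = 377 rad/s.
Step 2 — Component impedances:
  R: Z = R = 30 Ω
  L: Z = jωL = j·377·0.0659 = 0 + j24.84 Ω
  C: Z = 1/(jωC) = -j/(ω·C) = 0 - j265.3 Ω
Step 3 — Series combination: Z_total = R + L + C = 30 - j240.4 Ω = 242.3∠-82.9° Ω.
Step 4 — Source phasor: V = 202∠-144.7° V = -164.9 - j116.7 V.
Step 5 — Ohm's law: I = V / Z_total = (-164.9 - j116.7) / (30 - j240.4) = 0.3938 - j0.7349 A.
Step 6 — Convert to polar: |I| = 0.8337 A, ∠I = -61.8°.

I = 0.8337∠-61.8° A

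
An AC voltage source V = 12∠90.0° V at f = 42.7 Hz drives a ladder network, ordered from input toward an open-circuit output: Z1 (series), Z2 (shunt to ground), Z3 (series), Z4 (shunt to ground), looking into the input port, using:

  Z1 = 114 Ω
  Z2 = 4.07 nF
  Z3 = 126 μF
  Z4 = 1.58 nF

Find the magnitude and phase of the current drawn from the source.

Step 1 — Angular frequency: ω = 2π·f = 2π·42.7 = 268.3 rad/s.
Step 2 — Component impedances:
  Z1: Z = R = 114 Ω
  Z2: Z = 1/(jωC) = -j/(ω·C) = 0 - j9.158e+05 Ω
  Z3: Z = 1/(jωC) = -j/(ω·C) = 0 - j29.58 Ω
  Z4: Z = 1/(jωC) = -j/(ω·C) = 0 - j2.359e+06 Ω
Step 3 — Ladder network (open output): work backward from the far end, alternating series and parallel combinations. Z_in = 114 - j6.597e+05 Ω = 6.597e+05∠-90.0° Ω.
Step 4 — Source phasor: V = 12∠90.0° V = 0 + j12 V.
Step 5 — Ohm's law: I = V / Z_total = (0 + j12) / (114 - j6.597e+05) = -1.819e-05 + j3.143e-09 A.
Step 6 — Convert to polar: |I| = 1.819e-05 A, ∠I = 180.0°.

I = 1.819e-05∠180.0° A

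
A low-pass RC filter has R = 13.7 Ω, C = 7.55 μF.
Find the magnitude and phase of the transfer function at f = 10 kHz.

Step 1 — Angular frequency: ω = 2π·1e+04 = 6.283e+04 rad/s.
Step 2 — Transfer function: H(jω) = 1/(1 + jωRC).
Step 3 — Denominator: 1 + jωRC = 1 + j·6.283e+04·13.7·7.55e-06 = 1 + j6.499.
Step 4 — H = 0.02313 - j0.1503.
Step 5 — Magnitude: |H| = 0.1521 (-16.4 dB); phase: φ = -81.3°.

|H| = 0.1521 (-16.4 dB), φ = -81.3°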